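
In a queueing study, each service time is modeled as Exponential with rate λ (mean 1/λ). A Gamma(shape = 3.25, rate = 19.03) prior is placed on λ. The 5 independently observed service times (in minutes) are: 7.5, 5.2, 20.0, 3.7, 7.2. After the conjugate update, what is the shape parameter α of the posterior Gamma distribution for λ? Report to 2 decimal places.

8.25

With a Gamma(shape α, rate β) prior on the exponential rate λ, the posterior after n observations with total T = Σxᵢ is Gamma(α+n, β+T).
Sum of observations T = 43.6 minutes; n = 5.
Posterior: Gamma(3.25+5, 19.03+43.6) = Gamma(8.25, 62.63).
Posterior α = 8.25.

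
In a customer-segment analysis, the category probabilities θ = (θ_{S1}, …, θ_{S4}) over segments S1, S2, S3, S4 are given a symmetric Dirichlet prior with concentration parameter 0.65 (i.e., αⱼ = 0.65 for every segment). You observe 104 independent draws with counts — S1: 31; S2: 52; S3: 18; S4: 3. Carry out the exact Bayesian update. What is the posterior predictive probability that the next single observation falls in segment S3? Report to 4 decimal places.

The Dirichlet prior is conjugate to the Multinomial likelihood: each posterior αⱼ = prior αⱼ + observed count nⱼ.
Posterior concentration: (31.65, 52.65, 18.65, 3.65), total = 106.60.
P(next = S3 | data) = α_{S3}/Σα = 0.1750.

0.1750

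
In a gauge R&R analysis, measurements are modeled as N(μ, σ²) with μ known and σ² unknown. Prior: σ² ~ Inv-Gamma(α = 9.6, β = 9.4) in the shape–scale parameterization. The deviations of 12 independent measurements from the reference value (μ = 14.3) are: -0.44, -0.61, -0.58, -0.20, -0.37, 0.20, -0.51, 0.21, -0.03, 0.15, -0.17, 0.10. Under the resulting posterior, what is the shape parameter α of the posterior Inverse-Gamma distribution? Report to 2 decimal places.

15.60

With known mean μ and an Inverse-Gamma(α, β) prior on σ², the Normal likelihood is conjugate: posterior is Inv-Gamma(α + n/2, β + Σ(xᵢ−μ)²/2).
Σ(xᵢ−μ)² = (-0.44)² + (-0.61)² + (-0.58)² + (-0.20)² + (-0.37)² + (0.20)² + (-0.51)² + (0.21)² + (-0.03)² + (0.15)² + (-0.17)² + (0.10)² = 1.4855.
Posterior: Inv-Gamma(9.6 + 12/2, 9.4 + 1.4855/2) = Inv-Gamma(15.60, 10.14275).
Posterior α = 15.60.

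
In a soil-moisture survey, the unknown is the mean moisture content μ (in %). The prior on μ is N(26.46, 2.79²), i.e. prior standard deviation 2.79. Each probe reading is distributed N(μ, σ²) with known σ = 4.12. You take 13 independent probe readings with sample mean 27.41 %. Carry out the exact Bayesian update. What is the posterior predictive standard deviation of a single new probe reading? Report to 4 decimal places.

4.2535

For Normal data with known variance σ², a Normal(μ₀, σ₀²) prior on μ is conjugate. Posterior precision = 1/σ₀² + n/σ²; posterior mean is the precision-weighted average of μ₀ and x̄.
σ₀² = 2.79² = 7.7841, σ² = 4.12² = 16.9744; σ² + n·σ₀² = 16.9744 + 13·7.7841 = 118.1677.
Posterior precision = 1/σ₀² + n/σ² = 1/7.7841 + 13/16.9744 = (σ² + n·σ₀²)/(σ₀²σ²) = 118.1677/(7.7841·16.9744); posterior variance σₙ² = σ₀²σ²/(σ² + n·σ₀²) = 7.7841·16.9744/118.1677 = 1.118160.
Predictive variance for one new observation = σₙ² + σ² = 7.7841·16.9744/118.1677 + 16.9744 = σ²·(σ₀² + 118.1677)/118.1677 = 16.9744·125.9518/118.1677 = 18.092560; SD = √(16.9744·125.9518/118.1677) = 4.2535.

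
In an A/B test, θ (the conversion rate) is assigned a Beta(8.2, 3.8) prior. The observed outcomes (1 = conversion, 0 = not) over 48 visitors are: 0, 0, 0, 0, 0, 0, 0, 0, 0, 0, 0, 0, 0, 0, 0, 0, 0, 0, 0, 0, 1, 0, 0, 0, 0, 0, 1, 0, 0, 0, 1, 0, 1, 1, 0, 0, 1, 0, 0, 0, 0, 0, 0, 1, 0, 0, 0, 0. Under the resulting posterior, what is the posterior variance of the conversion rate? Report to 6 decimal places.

0.003101

The Beta prior is conjugate to a Binomial/Bernoulli likelihood; the update adds successes to α and failures to β.
Posterior: Beta(α+k, β+n−k) = Beta(8.2+7, 3.8+41) = Beta(15.2, 44.8).
Var = αβ/((α+β)²(α+β+1)) = 15.2·44.8/(60.0²·61.0) = 0.003101.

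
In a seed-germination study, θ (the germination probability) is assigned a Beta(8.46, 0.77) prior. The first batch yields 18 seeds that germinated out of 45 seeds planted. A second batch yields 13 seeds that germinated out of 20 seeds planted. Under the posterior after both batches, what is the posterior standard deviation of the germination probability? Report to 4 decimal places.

0.0575

The Beta prior is conjugate to a Binomial/Bernoulli likelihood; the update adds successes to α and failures to β.
After batch 1: Beta(8.46+18, 0.77+27) = Beta(26.46, 27.77).
After batch 2: Beta(26.46+13, 27.77+7) = Beta(39.46, 34.77).
Var = αβ/((α+β)²(α+β+1)) = 39.46·34.77/(74.23²·75.23) = 0.00330988; SD = √0.00330988 = 0.0575.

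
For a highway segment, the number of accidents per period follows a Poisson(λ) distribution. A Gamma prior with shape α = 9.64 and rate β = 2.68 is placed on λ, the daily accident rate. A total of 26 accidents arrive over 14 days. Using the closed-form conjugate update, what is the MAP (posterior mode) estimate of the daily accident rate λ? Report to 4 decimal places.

2.0767

With a Gamma(shape α, rate β) prior, the Poisson likelihood is conjugate: the posterior is Gamma(α + ΣXᵢ, β + n).
Posterior: Gamma(α+S, β+n) = Gamma(9.64+26, 2.68+14) = Gamma(35.64, 16.68).
Mode of Gamma(α,β) for α≥1 is (α−1)/β = 34.64/16.68 = 2.0767.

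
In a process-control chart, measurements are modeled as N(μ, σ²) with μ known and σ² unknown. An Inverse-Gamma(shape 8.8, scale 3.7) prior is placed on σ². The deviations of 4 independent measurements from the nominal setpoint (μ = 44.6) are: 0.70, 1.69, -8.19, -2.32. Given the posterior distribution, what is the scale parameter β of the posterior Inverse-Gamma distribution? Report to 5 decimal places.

41.60230

With known mean μ and an Inverse-Gamma(α, β) prior on σ², the Normal likelihood is conjugate: posterior is Inv-Gamma(α + n/2, β + Σ(xᵢ−μ)²/2).
Σ(xᵢ−μ)² = (0.70)² + (1.69)² + (-8.19)² + (-2.32)² = 75.8046.
Posterior: Inv-Gamma(8.8 + 4/2, 3.7 + 75.8046/2) = Inv-Gamma(10.80, 41.60230).
Posterior β = 41.60230.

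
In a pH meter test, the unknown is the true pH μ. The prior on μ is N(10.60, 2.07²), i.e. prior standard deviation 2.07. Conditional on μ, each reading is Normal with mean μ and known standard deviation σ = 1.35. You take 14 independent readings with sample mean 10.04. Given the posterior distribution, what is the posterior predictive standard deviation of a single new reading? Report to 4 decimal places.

For Normal data with known variance σ², a Normal(μ₀, σ₀²) prior on μ is conjugate. Posterior precision = 1/σ₀² + n/σ²; posterior mean is the precision-weighted average of μ₀ and x̄.
σ₀² = 2.07² = 4.2849, σ² = 1.35² = 1.8225; σ² + n·σ₀² = 1.8225 + 14·4.2849 = 61.8111.
Posterior precision = 1/σ₀² + n/σ² = 1/4.2849 + 14/1.8225 = (σ² + n·σ₀²)/(σ₀²σ²) = 61.8111/(4.2849·1.8225); posterior variance σₙ² = σ₀²σ²/(σ² + n·σ₀²) = 4.2849·1.8225/61.8111 = 0.126340.
Predictive variance for one new observation = σₙ² + σ² = 4.2849·1.8225/61.8111 + 1.8225 = σ²·(σ₀² + 61.8111)/61.8111 = 1.8225·66.096/61.8111 = 1.948840; SD = √(1.8225·66.096/61.8111) = 1.3960.

1.3960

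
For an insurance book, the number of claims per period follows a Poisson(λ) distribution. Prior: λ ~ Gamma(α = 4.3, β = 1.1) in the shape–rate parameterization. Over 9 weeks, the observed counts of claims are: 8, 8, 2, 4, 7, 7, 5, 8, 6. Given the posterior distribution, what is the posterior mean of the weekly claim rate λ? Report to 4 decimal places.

5.8713

With a Gamma(shape α, rate β) prior, the Poisson likelihood is conjugate: the posterior is Gamma(α + ΣXᵢ, β + n).
Sum of counts S = 55 over n = 9 weeks.
Posterior: Gamma(α+S, β+n) = Gamma(4.3+55, 1.1+9) = Gamma(59.3, 10.1).
Posterior mean = α/β = 59.3/10.1 = 5.8713.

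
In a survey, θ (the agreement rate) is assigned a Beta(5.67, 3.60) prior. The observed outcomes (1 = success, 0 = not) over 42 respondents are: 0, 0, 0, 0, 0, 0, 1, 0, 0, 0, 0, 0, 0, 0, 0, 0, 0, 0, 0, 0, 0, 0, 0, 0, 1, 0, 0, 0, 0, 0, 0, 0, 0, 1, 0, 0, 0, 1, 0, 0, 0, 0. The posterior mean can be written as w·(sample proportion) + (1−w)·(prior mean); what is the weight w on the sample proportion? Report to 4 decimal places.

The Beta prior is conjugate to a Binomial/Bernoulli likelihood; the update adds successes to α and failures to β.
Posterior mean = (α₀+k)/(α₀+β₀+n) = [n/(α₀+β₀+n)]·(k/n) + [(α₀+β₀)/(α₀+β₀+n)]·α₀/(α₀+β₀), so only n and the prior enter the weight.
The weight on the data is w = n/(α₀+β₀+n) = 42/(5.67+3.60+42) = 42/51.27 = 0.8192.

0.8192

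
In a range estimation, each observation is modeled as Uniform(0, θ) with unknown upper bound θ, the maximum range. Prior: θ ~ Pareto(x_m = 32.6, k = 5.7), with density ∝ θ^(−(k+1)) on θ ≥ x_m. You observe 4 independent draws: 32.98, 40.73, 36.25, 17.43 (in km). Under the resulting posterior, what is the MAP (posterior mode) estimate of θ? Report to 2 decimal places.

40.73

A Pareto(scale x_m, shape k) prior on the upper bound θ of Uniform(0, θ) is conjugate: posterior is Pareto(max(x_m, max xᵢ), k + n).
Sample maximum = 40.73; prior scale x_m = 32.6 → posterior scale = max = 40.73.
Posterior shape = 5.7 + 4 = 9.7.
The Pareto density is decreasing on [x_m, ∞), so the mode is x_m = 40.73.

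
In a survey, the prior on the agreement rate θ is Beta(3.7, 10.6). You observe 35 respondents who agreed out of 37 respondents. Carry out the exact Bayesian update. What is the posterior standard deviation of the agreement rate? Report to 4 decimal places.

The Beta prior is conjugate to a Binomial/Bernoulli likelihood; the update adds successes to α and failures to β.
Posterior: Beta(α+k, β+n−k) = Beta(3.7+35, 10.6+2) = Beta(38.7, 12.6).
Var = αβ/((α+β)²(α+β+1)) = 38.7·12.6/(51.3²·52.3) = 0.00354279; SD = √0.00354279 = 0.0595.

0.0595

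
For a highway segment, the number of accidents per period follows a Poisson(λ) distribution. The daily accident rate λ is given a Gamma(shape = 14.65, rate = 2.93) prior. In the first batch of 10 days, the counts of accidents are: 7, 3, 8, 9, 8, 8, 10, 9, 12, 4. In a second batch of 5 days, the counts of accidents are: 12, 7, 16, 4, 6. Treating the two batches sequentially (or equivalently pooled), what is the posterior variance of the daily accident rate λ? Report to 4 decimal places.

With a Gamma(shape α, rate β) prior, the Poisson likelihood is conjugate: the posterior is Gamma(α + ΣXᵢ, β + n).
Batch 1: sum of counts S = 78 over n = 10 days.
After batch 1: Gamma(α+S, β+n) = Gamma(14.65+78, 2.93+10) = Gamma(92.65, 12.93).
Batch 2: sum of counts S = 45 over n = 5 days.
After batch 2: Gamma(α+S, β+n) = Gamma(92.65+45, 12.93+5) = Gamma(137.65, 17.93).
Var = α/β² = 137.65/17.93² = 0.4282.

0.4282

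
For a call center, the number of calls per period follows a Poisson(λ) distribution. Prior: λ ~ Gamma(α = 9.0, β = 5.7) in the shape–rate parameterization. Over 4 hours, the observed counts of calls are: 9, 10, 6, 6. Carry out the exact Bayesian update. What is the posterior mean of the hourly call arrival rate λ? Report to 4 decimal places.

With a Gamma(shape α, rate β) prior, the Poisson likelihood is conjugate: the posterior is Gamma(α + ΣXᵢ, β + n).
Sum of counts S = 31 over n = 4 hours.
Posterior: Gamma(α+S, β+n) = Gamma(9.0+31, 5.7+4) = Gamma(40.0, 9.7).
Posterior mean = α/β = 40.0/9.7 = 4.1237.

4.1237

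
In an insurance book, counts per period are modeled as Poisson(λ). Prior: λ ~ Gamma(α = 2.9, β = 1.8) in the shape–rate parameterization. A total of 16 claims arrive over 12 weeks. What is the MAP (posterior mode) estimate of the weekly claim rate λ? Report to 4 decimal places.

With a Gamma(shape α, rate β) prior, the Poisson likelihood is conjugate: the posterior is Gamma(α + ΣXᵢ, β + n).
Posterior: Gamma(α+S, β+n) = Gamma(2.9+16, 1.8+12) = Gamma(18.9, 13.8).
Mode of Gamma(α,β) for α≥1 is (α−1)/β = 17.9/13.8 = 1.2971.

1.2971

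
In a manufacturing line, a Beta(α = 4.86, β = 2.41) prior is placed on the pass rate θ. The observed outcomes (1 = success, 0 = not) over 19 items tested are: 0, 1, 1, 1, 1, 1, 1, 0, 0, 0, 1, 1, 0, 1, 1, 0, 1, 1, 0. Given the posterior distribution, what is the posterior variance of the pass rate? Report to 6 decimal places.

0.008430

The Beta prior is conjugate to a Binomial/Bernoulli likelihood; the update adds successes to α and failures to β.
Posterior: Beta(α+k, β+n−k) = Beta(4.86+12, 2.41+7) = Beta(16.86, 9.41).
Var = αβ/((α+β)²(α+β+1)) = 16.86·9.41/(26.27²·27.27) = 0.008430.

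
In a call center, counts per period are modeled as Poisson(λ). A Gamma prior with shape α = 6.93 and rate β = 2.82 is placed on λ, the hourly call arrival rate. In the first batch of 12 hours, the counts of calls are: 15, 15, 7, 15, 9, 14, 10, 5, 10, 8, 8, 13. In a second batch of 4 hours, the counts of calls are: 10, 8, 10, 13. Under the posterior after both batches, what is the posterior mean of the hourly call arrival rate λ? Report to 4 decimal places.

9.4012

With a Gamma(shape α, rate β) prior, the Poisson likelihood is conjugate: the posterior is Gamma(α + ΣXᵢ, β + n).
Batch 1: sum of counts S = 129 over n = 12 hours.
After batch 1: Gamma(α+S, β+n) = Gamma(6.93+129, 2.82+12) = Gamma(135.93, 14.82).
Batch 2: sum of counts S = 41 over n = 4 hours.
After batch 2: Gamma(α+S, β+n) = Gamma(135.93+41, 14.82+4) = Gamma(176.93, 18.82).
Posterior mean = α/β = 176.93/18.82 = 9.4012.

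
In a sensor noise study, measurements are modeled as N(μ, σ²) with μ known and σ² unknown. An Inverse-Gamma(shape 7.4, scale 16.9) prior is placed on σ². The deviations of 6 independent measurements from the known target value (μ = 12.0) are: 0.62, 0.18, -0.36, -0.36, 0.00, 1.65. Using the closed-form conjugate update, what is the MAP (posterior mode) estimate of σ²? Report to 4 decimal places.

1.6315

With known mean μ and an Inverse-Gamma(α, β) prior on σ², the Normal likelihood is conjugate: posterior is Inv-Gamma(α + n/2, β + Σ(xᵢ−μ)²/2).
Σ(xᵢ−μ)² = (0.62)² + (0.18)² + (-0.36)² + (-0.36)² + (0.00)² + (1.65)² = 3.3985.
Posterior: Inv-Gamma(7.4 + 6/2, 16.9 + 3.3985/2) = Inv-Gamma(10.40, 18.59925).
Mode = β/(α+1) = 18.59925/11.40 = 1.6315.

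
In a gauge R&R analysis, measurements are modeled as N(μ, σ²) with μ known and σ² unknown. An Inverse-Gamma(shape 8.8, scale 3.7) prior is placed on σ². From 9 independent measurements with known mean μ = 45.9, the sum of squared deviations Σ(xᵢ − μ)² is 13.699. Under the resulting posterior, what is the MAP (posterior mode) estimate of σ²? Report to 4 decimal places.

With known mean μ and an Inverse-Gamma(α, β) prior on σ², the Normal likelihood is conjugate: posterior is Inv-Gamma(α + n/2, β + Σ(xᵢ−μ)²/2).
Posterior: Inv-Gamma(8.8 + 9/2, 3.7 + 13.699/2) = Inv-Gamma(13.30, 10.5495).
Mode = β/(α+1) = 10.5495/14.30 = 0.7377.

0.7377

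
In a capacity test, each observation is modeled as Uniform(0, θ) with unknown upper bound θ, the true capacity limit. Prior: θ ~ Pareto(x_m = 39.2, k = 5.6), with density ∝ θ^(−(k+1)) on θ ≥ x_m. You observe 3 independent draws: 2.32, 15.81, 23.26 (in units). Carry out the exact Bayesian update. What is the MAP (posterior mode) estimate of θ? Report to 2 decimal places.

39.20

A Pareto(scale x_m, shape k) prior on the upper bound θ of Uniform(0, θ) is conjugate: posterior is Pareto(max(x_m, max xᵢ), k + n).
Sample maximum = 23.26; prior scale x_m = 39.2 → posterior scale = max = 39.20.
Posterior shape = 5.6 + 3 = 8.6.
The Pareto density is decreasing on [x_m, ∞), so the mode is x_m = 39.20.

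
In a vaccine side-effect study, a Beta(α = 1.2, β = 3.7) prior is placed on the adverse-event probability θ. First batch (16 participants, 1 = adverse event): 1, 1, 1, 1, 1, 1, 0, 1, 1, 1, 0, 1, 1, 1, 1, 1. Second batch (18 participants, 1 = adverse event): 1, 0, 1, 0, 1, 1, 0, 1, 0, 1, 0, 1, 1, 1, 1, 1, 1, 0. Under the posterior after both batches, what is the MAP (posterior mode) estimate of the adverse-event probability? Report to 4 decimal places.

0.7100

The Beta prior is conjugate to a Binomial/Bernoulli likelihood; the update adds successes to α and failures to β.
After batch 1: Beta(1.2+14, 3.7+2) = Beta(15.2, 5.7).
After batch 2: Beta(15.2+12, 5.7+6) = Beta(27.2, 11.7).
Mode of Beta(a,b) for a,b>1 is (a−1)/(a+b−2) = 26.2/36.9 = 0.7100.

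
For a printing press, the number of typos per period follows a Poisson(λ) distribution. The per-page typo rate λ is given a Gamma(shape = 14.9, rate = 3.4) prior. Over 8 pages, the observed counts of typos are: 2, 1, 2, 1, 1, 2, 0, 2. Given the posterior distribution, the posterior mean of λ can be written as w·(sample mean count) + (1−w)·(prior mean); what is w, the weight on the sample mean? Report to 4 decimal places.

0.7018

With a Gamma(shape α, rate β) prior, the Poisson likelihood is conjugate: the posterior is Gamma(α + ΣXᵢ, β + n).
Posterior mean = (α₀+S)/(β₀+n) = [n/(β₀+n)]·(S/n) + [β₀/(β₀+n)]·(α₀/β₀), so only n and β₀ enter the weight.
Weight on data w = n/(β₀+n) = 8/(3.4+8) = 8/11.4 = 0.7018.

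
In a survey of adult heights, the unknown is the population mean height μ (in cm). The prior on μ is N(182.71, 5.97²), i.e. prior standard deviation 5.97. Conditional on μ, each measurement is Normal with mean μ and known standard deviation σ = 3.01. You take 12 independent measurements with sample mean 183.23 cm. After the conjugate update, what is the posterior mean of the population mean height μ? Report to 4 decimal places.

For Normal data with known variance σ², a Normal(μ₀, σ₀²) prior on μ is conjugate. Posterior precision = 1/σ₀² + n/σ²; posterior mean is the precision-weighted average of μ₀ and x̄.
n·x̄ = 12·183.23 = 2198.76.
σ₀² = 5.97² = 35.6409, σ² = 3.01² = 9.0601; σ² + n·σ₀² = 9.0601 + 12·35.6409 = 436.7509.
Posterior mean = (μ₀/σ₀² + n·x̄/σ²)/(1/σ₀² + n/σ²) = (σ²·μ₀ + σ₀²·n·x̄)/(σ² + n·σ₀²) = (9.0601·182.71 + 35.6409·2198.76)/436.7509 = 80021.156155/436.7509 = 183.2192.

183.2192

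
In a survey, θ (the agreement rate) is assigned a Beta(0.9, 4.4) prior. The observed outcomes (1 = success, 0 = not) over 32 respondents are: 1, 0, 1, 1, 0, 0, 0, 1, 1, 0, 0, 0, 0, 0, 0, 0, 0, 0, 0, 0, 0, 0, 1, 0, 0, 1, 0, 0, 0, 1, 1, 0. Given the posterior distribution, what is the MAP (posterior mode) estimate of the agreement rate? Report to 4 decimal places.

The Beta prior is conjugate to a Binomial/Bernoulli likelihood; the update adds successes to α and failures to β.
Posterior: Beta(α+k, β+n−k) = Beta(0.9+9, 4.4+23) = Beta(9.9, 27.4).
Mode of Beta(a,b) for a,b>1 is (a−1)/(a+b−2) = 8.9/35.3 = 0.2521.

0.2521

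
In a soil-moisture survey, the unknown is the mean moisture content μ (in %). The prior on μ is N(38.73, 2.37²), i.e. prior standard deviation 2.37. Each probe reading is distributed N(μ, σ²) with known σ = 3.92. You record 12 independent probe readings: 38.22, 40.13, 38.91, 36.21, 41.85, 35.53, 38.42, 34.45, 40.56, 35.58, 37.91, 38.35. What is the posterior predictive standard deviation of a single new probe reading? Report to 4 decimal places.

4.0508

For Normal data with known variance σ², a Normal(μ₀, σ₀²) prior on μ is conjugate. Posterior precision = 1/σ₀² + n/σ²; posterior mean is the precision-weighted average of μ₀ and x̄.
σ₀² = 2.37² = 5.6169, σ² = 3.92² = 15.3664; σ² + n·σ₀² = 15.3664 + 12·5.6169 = 82.7692.
Posterior precision = 1/σ₀² + n/σ² = 1/5.6169 + 12/15.3664 = (σ² + n·σ₀²)/(σ₀²σ²) = 82.7692/(5.6169·15.3664); posterior variance σₙ² = σ₀²σ²/(σ² + n·σ₀²) = 5.6169·15.3664/82.7692 = 1.042798.
Predictive variance for one new observation = σₙ² + σ² = 5.6169·15.3664/82.7692 + 15.3664 = σ²·(σ₀² + 82.7692)/82.7692 = 15.3664·88.3861/82.7692 = 16.409198; SD = √(15.3664·88.3861/82.7692) = 4.0508.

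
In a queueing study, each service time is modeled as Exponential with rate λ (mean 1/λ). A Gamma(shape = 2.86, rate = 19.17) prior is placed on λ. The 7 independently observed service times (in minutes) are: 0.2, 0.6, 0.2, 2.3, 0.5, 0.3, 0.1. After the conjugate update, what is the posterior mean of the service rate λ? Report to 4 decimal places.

0.4219

With a Gamma(shape α, rate β) prior on the exponential rate λ, the posterior after n observations with total T = Σxᵢ is Gamma(α+n, β+T).
Sum of observations T = 4.2 minutes; n = 7.
Posterior: Gamma(2.86+7, 19.17+4.2) = Gamma(9.86, 23.37).
Posterior mean of λ = α/β = 9.86/23.37 = 0.4219.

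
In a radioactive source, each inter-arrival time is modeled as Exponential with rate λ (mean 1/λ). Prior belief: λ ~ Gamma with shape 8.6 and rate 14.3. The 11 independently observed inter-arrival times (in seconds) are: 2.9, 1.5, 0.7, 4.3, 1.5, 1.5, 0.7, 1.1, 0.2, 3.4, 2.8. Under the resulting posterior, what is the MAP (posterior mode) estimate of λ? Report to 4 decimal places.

With a Gamma(shape α, rate β) prior on the exponential rate λ, the posterior after n observations with total T = Σxᵢ is Gamma(α+n, β+T).
Sum of observations T = 20.6 seconds; n = 11.
Posterior: Gamma(8.6+11, 14.3+20.6) = Gamma(19.6, 34.9).
Mode = (α−1)/β = 0.5330.

0.5330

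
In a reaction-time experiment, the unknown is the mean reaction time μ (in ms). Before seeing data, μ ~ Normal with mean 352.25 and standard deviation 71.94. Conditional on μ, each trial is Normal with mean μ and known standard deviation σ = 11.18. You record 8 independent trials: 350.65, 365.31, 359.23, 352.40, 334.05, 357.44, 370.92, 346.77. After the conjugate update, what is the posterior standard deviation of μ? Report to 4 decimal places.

For Normal data with known variance σ², a Normal(μ₀, σ₀²) prior on μ is conjugate. Posterior precision = 1/σ₀² + n/σ²; posterior mean is the precision-weighted average of μ₀ and x̄.
σ₀² = 71.94² = 5175.3636, σ² = 11.18² = 124.9924; σ² + n·σ₀² = 124.9924 + 8·5175.3636 = 41527.9012.
Posterior precision = 1/σ₀² + n/σ² = 1/5175.3636 + 8/124.9924 = (σ² + n·σ₀²)/(σ₀²σ²) = 41527.9012/(5175.3636·124.9924); posterior variance σₙ² = σ₀²σ²/(σ² + n·σ₀²) = 5175.3636·124.9924/41527.9012 = 15.577024.
Posterior SD = √σₙ² = √(5175.3636·124.9924/41527.9012) = 3.9468.

3.9468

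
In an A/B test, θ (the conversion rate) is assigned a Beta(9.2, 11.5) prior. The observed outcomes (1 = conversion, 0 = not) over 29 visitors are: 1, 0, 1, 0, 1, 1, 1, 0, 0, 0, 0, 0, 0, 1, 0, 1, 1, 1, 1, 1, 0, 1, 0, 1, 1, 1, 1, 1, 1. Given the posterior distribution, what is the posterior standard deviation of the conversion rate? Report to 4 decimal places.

0.0699

The Beta prior is conjugate to a Binomial/Bernoulli likelihood; the update adds successes to α and failures to β.
Posterior: Beta(α+k, β+n−k) = Beta(9.2+18, 11.5+11) = Beta(27.2, 22.5).
Var = αβ/((α+β)²(α+β+1)) = 27.2·22.5/(49.7²·50.7) = 0.00488687; SD = √0.00488687 = 0.0699.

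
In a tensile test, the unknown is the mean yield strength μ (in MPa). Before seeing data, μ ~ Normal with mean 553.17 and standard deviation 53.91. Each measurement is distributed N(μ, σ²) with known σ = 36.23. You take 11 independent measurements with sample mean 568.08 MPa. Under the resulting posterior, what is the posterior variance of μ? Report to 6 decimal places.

For Normal data with known variance σ², a Normal(μ₀, σ₀²) prior on μ is conjugate. Posterior precision = 1/σ₀² + n/σ²; posterior mean is the precision-weighted average of μ₀ and x̄.
σ₀² = 53.91² = 2906.2881, σ² = 36.23² = 1312.6129; σ² + n·σ₀² = 1312.6129 + 11·2906.2881 = 33281.782.
Posterior precision = 1/σ₀² + n/σ² = 1/2906.2881 + 11/1312.6129 = (σ² + n·σ₀²)/(σ₀²σ²) = 33281.782/(2906.2881·1312.6129); posterior variance σₙ² = σ₀²σ²/(σ² + n·σ₀²) = 2906.2881·1312.6129/33281.782 = 114.622205.

114.622205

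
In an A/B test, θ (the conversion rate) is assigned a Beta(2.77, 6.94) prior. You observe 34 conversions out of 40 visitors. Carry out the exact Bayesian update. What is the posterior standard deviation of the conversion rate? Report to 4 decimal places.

The Beta prior is conjugate to a Binomial/Bernoulli likelihood; the update adds successes to α and failures to β.
Posterior: Beta(α+k, β+n−k) = Beta(2.77+34, 6.94+6) = Beta(36.77, 12.94).
Var = αβ/((α+β)²(α+β+1)) = 36.77·12.94/(49.71²·50.71) = 0.00379705; SD = √0.00379705 = 0.0616.

0.0616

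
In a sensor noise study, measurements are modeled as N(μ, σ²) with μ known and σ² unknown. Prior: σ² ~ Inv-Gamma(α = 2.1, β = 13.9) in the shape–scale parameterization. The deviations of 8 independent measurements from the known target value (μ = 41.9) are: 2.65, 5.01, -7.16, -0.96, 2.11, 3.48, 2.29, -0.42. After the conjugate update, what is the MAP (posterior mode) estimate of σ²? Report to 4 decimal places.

With known mean μ and an Inverse-Gamma(α, β) prior on σ², the Normal likelihood is conjugate: posterior is Inv-Gamma(α + n/2, β + Σ(xᵢ−μ)²/2).
Σ(xᵢ−μ)² = (2.65)² + (5.01)² + (-7.16)² + (-0.96)² + (2.11)² + (3.48)² + (2.29)² + (-0.42)² = 106.2928.
Posterior: Inv-Gamma(2.1 + 8/2, 13.9 + 106.2928/2) = Inv-Gamma(6.10, 67.04640).
Mode = β/(α+1) = 67.04640/7.10 = 9.4432.

9.4432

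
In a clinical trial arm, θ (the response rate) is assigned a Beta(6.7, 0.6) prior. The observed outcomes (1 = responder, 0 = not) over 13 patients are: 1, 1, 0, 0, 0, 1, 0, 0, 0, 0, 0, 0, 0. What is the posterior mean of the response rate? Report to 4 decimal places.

The Beta prior is conjugate to a Binomial/Bernoulli likelihood; the update adds successes to α and failures to β.
Posterior: Beta(α+k, β+n−k) = Beta(6.7+3, 0.6+10) = Beta(9.7, 10.6).
Posterior mean = α/(α+β) = 9.7/20.3 = 0.4778.

0.4778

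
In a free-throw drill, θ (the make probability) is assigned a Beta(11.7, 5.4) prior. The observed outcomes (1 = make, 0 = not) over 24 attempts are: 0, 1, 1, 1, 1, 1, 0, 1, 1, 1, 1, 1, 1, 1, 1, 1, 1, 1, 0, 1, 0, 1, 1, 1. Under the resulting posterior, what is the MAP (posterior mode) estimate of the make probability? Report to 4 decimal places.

The Beta prior is conjugate to a Binomial/Bernoulli likelihood; the update adds successes to α and failures to β.
Posterior: Beta(α+k, β+n−k) = Beta(11.7+20, 5.4+4) = Beta(31.7, 9.4).
Mode of Beta(a,b) for a,b>1 is (a−1)/(a+b−2) = 30.7/39.1 = 0.7852.

0.7852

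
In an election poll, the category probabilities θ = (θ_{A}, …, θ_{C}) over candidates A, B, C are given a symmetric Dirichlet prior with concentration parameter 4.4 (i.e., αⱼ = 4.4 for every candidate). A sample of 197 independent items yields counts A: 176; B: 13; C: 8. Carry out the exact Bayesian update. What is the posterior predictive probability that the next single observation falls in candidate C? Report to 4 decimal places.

0.0590

The Dirichlet prior is conjugate to the Multinomial likelihood: each posterior αⱼ = prior αⱼ + observed count nⱼ.
Posterior concentration: (180.4, 17.4, 12.4), total = 210.2.
P(next = C | data) = α_{C}/Σα = 0.0590.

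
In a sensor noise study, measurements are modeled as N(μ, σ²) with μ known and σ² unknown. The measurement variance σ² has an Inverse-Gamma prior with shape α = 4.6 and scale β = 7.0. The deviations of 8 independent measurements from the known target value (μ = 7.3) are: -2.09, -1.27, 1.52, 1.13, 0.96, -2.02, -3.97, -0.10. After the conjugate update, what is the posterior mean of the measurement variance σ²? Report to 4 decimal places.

With known mean μ and an Inverse-Gamma(α, β) prior on σ², the Normal likelihood is conjugate: posterior is Inv-Gamma(α + n/2, β + Σ(xᵢ−μ)²/2).
Σ(xᵢ−μ)² = (-2.09)² + (-1.27)² + (1.52)² + (1.13)² + (0.96)² + (-2.02)² + (-3.97)² + (-0.10)² = 30.3412.
Posterior: Inv-Gamma(4.6 + 8/2, 7.0 + 30.3412/2) = Inv-Gamma(8.60, 22.17060).
E[σ²|data] = β/(α−1) = 22.17060/7.60 = 2.9172.

2.9172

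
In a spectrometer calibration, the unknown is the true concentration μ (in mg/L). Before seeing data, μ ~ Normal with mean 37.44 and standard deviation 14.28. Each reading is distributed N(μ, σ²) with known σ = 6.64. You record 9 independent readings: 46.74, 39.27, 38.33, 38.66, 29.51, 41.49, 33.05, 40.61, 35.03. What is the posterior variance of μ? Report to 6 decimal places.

4.783918

For Normal data with known variance σ², a Normal(μ₀, σ₀²) prior on μ is conjugate. Posterior precision = 1/σ₀² + n/σ²; posterior mean is the precision-weighted average of μ₀ and x̄.
σ₀² = 14.28² = 203.9184, σ² = 6.64² = 44.0896; σ² + n·σ₀² = 44.0896 + 9·203.9184 = 1879.3552.
Posterior precision = 1/σ₀² + n/σ² = 1/203.9184 + 9/44.0896 = (σ² + n·σ₀²)/(σ₀²σ²) = 1879.3552/(203.9184·44.0896); posterior variance σₙ² = σ₀²σ²/(σ² + n·σ₀²) = 203.9184·44.0896/1879.3552 = 4.783918.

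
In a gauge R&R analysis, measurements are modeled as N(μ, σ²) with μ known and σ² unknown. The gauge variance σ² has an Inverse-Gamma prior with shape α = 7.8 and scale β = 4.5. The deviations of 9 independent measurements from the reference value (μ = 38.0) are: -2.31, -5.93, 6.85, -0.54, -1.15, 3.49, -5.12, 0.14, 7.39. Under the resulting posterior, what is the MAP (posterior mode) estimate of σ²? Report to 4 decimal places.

7.1828

With known mean μ and an Inverse-Gamma(α, β) prior on σ², the Normal likelihood is conjugate: posterior is Inv-Gamma(α + n/2, β + Σ(xᵢ−μ)²/2).
Σ(xᵢ−μ)² = (-2.31)² + (-5.93)² + (6.85)² + (-0.54)² + (-1.15)² + (3.49)² + (-5.12)² + (0.14)² + (7.39)² = 182.0638.
Posterior: Inv-Gamma(7.8 + 9/2, 4.5 + 182.0638/2) = Inv-Gamma(12.30, 95.53190).
Mode = β/(α+1) = 95.53190/13.30 = 7.1828.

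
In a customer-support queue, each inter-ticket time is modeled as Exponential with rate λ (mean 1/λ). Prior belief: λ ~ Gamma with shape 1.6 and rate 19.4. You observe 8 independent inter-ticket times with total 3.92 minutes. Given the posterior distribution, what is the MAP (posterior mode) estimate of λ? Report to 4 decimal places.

With a Gamma(shape α, rate β) prior on the exponential rate λ, the posterior after n observations with total T = Σxᵢ is Gamma(α+n, β+T).
Posterior: Gamma(1.6+8, 19.4+3.92) = Gamma(9.6, 23.32).
Mode = (α−1)/β = 0.3688.

0.3688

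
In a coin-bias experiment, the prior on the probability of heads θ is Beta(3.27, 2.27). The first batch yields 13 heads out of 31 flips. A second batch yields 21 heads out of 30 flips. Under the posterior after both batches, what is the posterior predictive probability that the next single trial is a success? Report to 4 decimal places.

0.5601

The Beta prior is conjugate to a Binomial/Bernoulli likelihood; the update adds successes to α and failures to β.
After batch 1: Beta(3.27+13, 2.27+18) = Beta(16.27, 20.27).
After batch 2: Beta(16.27+21, 20.27+9) = Beta(37.27, 29.27).
For a single future Bernoulli trial, P(success | data) = α/(α+β) = 0.5601.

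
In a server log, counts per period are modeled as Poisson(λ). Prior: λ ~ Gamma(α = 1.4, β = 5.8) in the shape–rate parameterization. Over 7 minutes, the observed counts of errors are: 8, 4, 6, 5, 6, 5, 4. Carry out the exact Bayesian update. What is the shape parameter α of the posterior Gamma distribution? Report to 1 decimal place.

39.4

With a Gamma(shape α, rate β) prior, the Poisson likelihood is conjugate: the posterior is Gamma(α + ΣXᵢ, β + n).
Sum of counts S = 38 over n = 7 minutes.
Posterior: Gamma(α+S, β+n) = Gamma(1.4+38, 5.8+7) = Gamma(39.4, 12.8).
Posterior α = 39.4.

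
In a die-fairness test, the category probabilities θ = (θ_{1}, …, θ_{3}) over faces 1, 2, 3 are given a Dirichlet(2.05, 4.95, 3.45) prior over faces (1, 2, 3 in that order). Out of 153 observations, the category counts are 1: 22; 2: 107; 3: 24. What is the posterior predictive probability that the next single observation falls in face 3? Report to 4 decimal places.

The Dirichlet prior is conjugate to the Multinomial likelihood: each posterior αⱼ = prior αⱼ + observed count nⱼ.
Posterior concentration: (24.05, 111.95, 27.45), total = 163.45.
P(next = 3 | data) = α_{3}/Σα = 0.1679.

0.1679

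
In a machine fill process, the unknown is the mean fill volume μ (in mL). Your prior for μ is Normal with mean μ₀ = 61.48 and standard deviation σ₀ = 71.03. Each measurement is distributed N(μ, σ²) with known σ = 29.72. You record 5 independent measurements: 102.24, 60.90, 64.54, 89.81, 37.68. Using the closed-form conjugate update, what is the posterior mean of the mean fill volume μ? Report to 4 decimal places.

70.7108

For Normal data with known variance σ², a Normal(μ₀, σ₀²) prior on μ is conjugate. Posterior precision = 1/σ₀² + n/σ²; posterior mean is the precision-weighted average of μ₀ and x̄.
Σxᵢ = 102.24 + 60.90 + 64.54 + 89.81 + 37.68 = 355.17, so n·x̄ = 355.17.
σ₀² = 71.03² = 5045.2609, σ² = 29.72² = 883.2784; σ² + n·σ₀² = 883.2784 + 5·5045.2609 = 26109.5829.
Posterior mean = (μ₀/σ₀² + n·x̄/σ²)/(1/σ₀² + n/σ²) = (σ²·μ₀ + σ₀²·n·x̄)/(σ² + n·σ₀²) = (883.2784·61.48 + 5045.2609·355.17)/26109.5829 = 1846229.269885/26109.5829 = 70.7108.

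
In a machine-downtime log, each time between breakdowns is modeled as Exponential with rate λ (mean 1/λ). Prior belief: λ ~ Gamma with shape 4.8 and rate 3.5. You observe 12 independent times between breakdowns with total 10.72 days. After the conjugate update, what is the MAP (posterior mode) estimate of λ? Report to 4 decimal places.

With a Gamma(shape α, rate β) prior on the exponential rate λ, the posterior after n observations with total T = Σxᵢ is Gamma(α+n, β+T).
Posterior: Gamma(4.8+12, 3.5+10.72) = Gamma(16.8, 14.22).
Mode = (α−1)/β = 1.1111.

1.1111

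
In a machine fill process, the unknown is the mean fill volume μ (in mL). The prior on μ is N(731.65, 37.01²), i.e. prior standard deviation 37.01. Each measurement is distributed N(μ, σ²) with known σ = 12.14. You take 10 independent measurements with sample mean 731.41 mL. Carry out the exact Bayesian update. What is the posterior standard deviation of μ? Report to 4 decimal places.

For Normal data with known variance σ², a Normal(μ₀, σ₀²) prior on μ is conjugate. Posterior precision = 1/σ₀² + n/σ²; posterior mean is the precision-weighted average of μ₀ and x̄.
σ₀² = 37.01² = 1369.7401, σ² = 12.14² = 147.3796; σ² + n·σ₀² = 147.3796 + 10·1369.7401 = 13844.7806.
Posterior precision = 1/σ₀² + n/σ² = 1/1369.7401 + 10/147.3796 = (σ² + n·σ₀²)/(σ₀²σ²) = 13844.7806/(1369.7401·147.3796); posterior variance σₙ² = σ₀²σ²/(σ² + n·σ₀²) = 1369.7401·147.3796/13844.7806 = 14.581072.
Posterior SD = √σₙ² = √(1369.7401·147.3796/13844.7806) = 3.8185.

3.8185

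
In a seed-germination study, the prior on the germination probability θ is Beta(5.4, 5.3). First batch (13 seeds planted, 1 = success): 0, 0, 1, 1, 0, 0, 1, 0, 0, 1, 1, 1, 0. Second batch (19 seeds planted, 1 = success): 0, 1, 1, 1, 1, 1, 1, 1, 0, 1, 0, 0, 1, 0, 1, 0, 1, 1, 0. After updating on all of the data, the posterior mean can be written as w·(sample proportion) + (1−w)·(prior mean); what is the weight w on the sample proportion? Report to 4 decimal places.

0.7494

The Beta prior is conjugate to a Binomial/Bernoulli likelihood; the update adds successes to α and failures to β.
Total number of seeds planted: n = 13 + 19 = 32.
Posterior mean = (α₀+k)/(α₀+β₀+n) = [n/(α₀+β₀+n)]·(k/n) + [(α₀+β₀)/(α₀+β₀+n)]·α₀/(α₀+β₀), so only n and the prior enter the weight.
The weight on the data is w = n/(α₀+β₀+n) = 32/(5.4+5.3+32) = 32/42.7 = 0.7494.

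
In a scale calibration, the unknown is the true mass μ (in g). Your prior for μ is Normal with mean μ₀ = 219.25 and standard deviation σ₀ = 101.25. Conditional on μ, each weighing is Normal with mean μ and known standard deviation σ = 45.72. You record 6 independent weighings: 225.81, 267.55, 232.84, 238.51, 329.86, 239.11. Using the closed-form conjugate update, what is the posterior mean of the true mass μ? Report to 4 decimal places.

For Normal data with known variance σ², a Normal(μ₀, σ₀²) prior on μ is conjugate. Posterior precision = 1/σ₀² + n/σ²; posterior mean is the precision-weighted average of μ₀ and x̄.
Σxᵢ = 225.81 + 267.55 + 232.84 + 238.51 + 329.86 + 239.11 = 1533.68, so n·x̄ = 1533.68.
σ₀² = 101.25² = 10251.5625, σ² = 45.72² = 2090.3184; σ² + n·σ₀² = 2090.3184 + 6·10251.5625 = 63599.6934.
Posterior mean = (μ₀/σ₀² + n·x̄/σ²)/(1/σ₀² + n/σ²) = (σ²·μ₀ + σ₀²·n·x̄)/(σ² + n·σ₀²) = (2090.3184·219.25 + 10251.5625·1533.68)/63599.6934 = 16180918.6842/63599.6934 = 254.4182.

254.4182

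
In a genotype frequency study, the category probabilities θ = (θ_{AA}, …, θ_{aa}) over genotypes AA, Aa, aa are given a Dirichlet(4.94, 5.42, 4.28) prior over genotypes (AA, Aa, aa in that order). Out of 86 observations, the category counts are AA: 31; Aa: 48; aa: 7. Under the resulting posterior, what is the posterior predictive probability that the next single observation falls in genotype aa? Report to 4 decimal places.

The Dirichlet prior is conjugate to the Multinomial likelihood: each posterior αⱼ = prior αⱼ + observed count nⱼ.
Posterior concentration: (35.94, 53.42, 11.28), total = 100.64.
P(next = aa | data) = α_{aa}/Σα = 0.1121.

0.1121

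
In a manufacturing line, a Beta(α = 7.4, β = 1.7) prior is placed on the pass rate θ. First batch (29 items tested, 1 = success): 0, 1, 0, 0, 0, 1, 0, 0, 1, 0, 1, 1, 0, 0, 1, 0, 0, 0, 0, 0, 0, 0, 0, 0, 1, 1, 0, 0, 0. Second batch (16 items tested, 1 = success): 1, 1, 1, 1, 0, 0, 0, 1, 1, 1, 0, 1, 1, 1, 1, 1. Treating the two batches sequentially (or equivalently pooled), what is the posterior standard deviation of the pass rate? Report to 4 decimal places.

0.0674

The Beta prior is conjugate to a Binomial/Bernoulli likelihood; the update adds successes to α and failures to β.
After batch 1: Beta(7.4+8, 1.7+21) = Beta(15.4, 22.7).
After batch 2: Beta(15.4+12, 22.7+4) = Beta(27.4, 26.7).
Var = αβ/((α+β)²(α+β+1)) = 27.4·26.7/(54.1²·55.1) = 0.00453645; SD = √0.00453645 = 0.0674.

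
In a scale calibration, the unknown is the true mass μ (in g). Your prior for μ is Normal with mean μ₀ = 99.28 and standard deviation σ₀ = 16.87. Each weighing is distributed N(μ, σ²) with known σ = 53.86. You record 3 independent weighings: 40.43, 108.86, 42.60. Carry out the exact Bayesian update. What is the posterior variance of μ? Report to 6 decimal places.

For Normal data with known variance σ², a Normal(μ₀, σ₀²) prior on μ is conjugate. Posterior precision = 1/σ₀² + n/σ²; posterior mean is the precision-weighted average of μ₀ and x̄.
σ₀² = 16.87² = 284.5969, σ² = 53.86² = 2900.8996; σ² + n·σ₀² = 2900.8996 + 3·284.5969 = 3754.6903.
Posterior precision = 1/σ₀² + n/σ² = 1/284.5969 + 3/2900.8996 = (σ² + n·σ₀²)/(σ₀²σ²) = 3754.6903/(284.5969·2900.8996); posterior variance σₙ² = σ₀²σ²/(σ² + n·σ₀²) = 284.5969·2900.8996/3754.6903 = 219.881526.

219.881526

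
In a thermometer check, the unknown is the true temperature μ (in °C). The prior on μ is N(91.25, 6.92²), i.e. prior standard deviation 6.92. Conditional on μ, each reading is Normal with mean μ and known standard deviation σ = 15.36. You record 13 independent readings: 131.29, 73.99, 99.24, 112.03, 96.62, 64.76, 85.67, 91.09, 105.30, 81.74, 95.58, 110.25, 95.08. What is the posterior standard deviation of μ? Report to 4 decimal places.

For Normal data with known variance σ², a Normal(μ₀, σ₀²) prior on μ is conjugate. Posterior precision = 1/σ₀² + n/σ²; posterior mean is the precision-weighted average of μ₀ and x̄.
σ₀² = 6.92² = 47.8864, σ² = 15.36² = 235.9296; σ² + n·σ₀² = 235.9296 + 13·47.8864 = 858.4528.
Posterior precision = 1/σ₀² + n/σ² = 1/47.8864 + 13/235.9296 = (σ² + n·σ₀²)/(σ₀²σ²) = 858.4528/(47.8864·235.9296); posterior variance σₙ² = σ₀²σ²/(σ² + n·σ₀²) = 47.8864·235.9296/858.4528 = 13.160676.
Posterior SD = √σₙ² = √(47.8864·235.9296/858.4528) = 3.6278.

3.6278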